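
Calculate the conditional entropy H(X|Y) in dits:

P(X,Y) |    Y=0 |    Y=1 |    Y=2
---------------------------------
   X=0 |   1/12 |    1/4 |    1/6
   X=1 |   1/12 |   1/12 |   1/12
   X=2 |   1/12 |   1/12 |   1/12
0.4418 dits

Using the chain rule: H(X|Y) = H(X,Y) - H(Y)

First, compute H(X,Y) = 0.9097 dits

Marginal P(Y) = (1/4, 5/12, 1/3)
H(Y) = 0.4680 dits

H(X|Y) = H(X,Y) - H(Y) = 0.9097 - 0.4680 = 0.4418 dits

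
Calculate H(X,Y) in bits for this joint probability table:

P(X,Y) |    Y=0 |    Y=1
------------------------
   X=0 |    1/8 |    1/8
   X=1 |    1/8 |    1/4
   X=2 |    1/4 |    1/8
2.5000 bits

Joint entropy is H(X,Y) = -Σ_{x,y} p(x,y) log p(x,y).

Summing over all non-zero entries:
H(X,Y) = -[1/8·log_2(1/8) + 1/8·log_2(1/8) + 1/8·log_2(1/8) + 1/4·log_2(1/4) + 1/4·log_2(1/4) + 1/8·log_2(1/8)]
H(X,Y) = 2.5000 bits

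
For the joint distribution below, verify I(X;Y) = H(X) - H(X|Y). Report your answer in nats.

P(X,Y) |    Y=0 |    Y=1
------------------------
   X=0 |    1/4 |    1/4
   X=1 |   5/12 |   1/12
I(X;Y) = 0.0647 nats

Mutual information has multiple equivalent forms:
- I(X;Y) = H(X) - H(X|Y)
- I(X;Y) = H(Y) - H(Y|X)
- I(X;Y) = H(X) + H(Y) - H(X,Y)

Computing all quantities:
H(X) = 0.6931, H(Y) = 0.6365, H(X,Y) = 1.2650
H(X|Y) = 0.6285, H(Y|X) = 0.5719

Verification:
H(X) - H(X|Y) = 0.6931 - 0.6285 = 0.0647
H(Y) - H(Y|X) = 0.6365 - 0.5719 = 0.0647
H(X) + H(Y) - H(X,Y) = 0.6931 + 0.6365 - 1.2650 = 0.0647

All forms give I(X;Y) = 0.0647 nats. ✓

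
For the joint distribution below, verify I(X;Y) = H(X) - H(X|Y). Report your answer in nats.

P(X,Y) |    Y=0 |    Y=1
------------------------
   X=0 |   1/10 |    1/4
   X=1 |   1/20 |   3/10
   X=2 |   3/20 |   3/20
I(X;Y) = 0.0500 nats

Mutual information has multiple equivalent forms:
- I(X;Y) = H(X) - H(X|Y)
- I(X;Y) = H(Y) - H(Y|X)
- I(X;Y) = H(X) + H(Y) - H(X,Y)

Computing all quantities:
H(X) = 1.0961, H(Y) = 0.6109, H(X,Y) = 1.6569
H(X|Y) = 1.0461, H(Y|X) = 0.5609

Verification:
H(X) - H(X|Y) = 1.0961 - 1.0461 = 0.0500
H(Y) - H(Y|X) = 0.6109 - 0.5609 = 0.0500
H(X) + H(Y) - H(X,Y) = 1.0961 + 0.6109 - 1.6569 = 0.0500

All forms give I(X;Y) = 0.0500 nats. ✓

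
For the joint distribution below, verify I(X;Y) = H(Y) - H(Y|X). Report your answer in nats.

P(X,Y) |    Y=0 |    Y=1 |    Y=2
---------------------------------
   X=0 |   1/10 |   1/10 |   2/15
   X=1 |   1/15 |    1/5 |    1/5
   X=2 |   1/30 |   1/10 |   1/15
I(X;Y) = 0.0210 nats

Mutual information has multiple equivalent forms:
- I(X;Y) = H(X) - H(X|Y)
- I(X;Y) = H(Y) - H(Y|X)
- I(X;Y) = H(X) + H(Y) - H(X,Y)

Computing all quantities:
H(X) = 1.0438, H(Y) = 1.0549, H(X,Y) = 2.0777
H(X|Y) = 1.0227, H(Y|X) = 1.0339

Verification:
H(X) - H(X|Y) = 1.0438 - 1.0227 = 0.0210
H(Y) - H(Y|X) = 1.0549 - 1.0339 = 0.0210
H(X) + H(Y) - H(X,Y) = 1.0438 + 1.0549 - 2.0777 = 0.0210

All forms give I(X;Y) = 0.0210 nats. ✓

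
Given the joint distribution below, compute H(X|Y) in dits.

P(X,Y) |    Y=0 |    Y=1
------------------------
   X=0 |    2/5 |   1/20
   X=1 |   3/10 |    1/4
0.2663 dits

Using the chain rule: H(X|Y) = H(X,Y) - H(Y)

First, compute H(X,Y) = 0.5316 dits

Marginal P(Y) = (7/10, 3/10)
H(Y) = 0.2653 dits

H(X|Y) = H(X,Y) - H(Y) = 0.5316 - 0.2653 = 0.2663 dits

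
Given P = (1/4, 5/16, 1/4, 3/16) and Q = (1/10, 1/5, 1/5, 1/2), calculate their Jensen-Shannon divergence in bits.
0.0881 bits

Jensen-Shannon divergence is:
JSD(P||Q) = 0.5 × D_KL(P||M) + 0.5 × D_KL(Q||M)
where M = 0.5 × (P + Q) is the mixture distribution.

M = 0.5 × (1/4, 5/16, 1/4, 3/16) + 0.5 × (1/10, 1/5, 1/5, 1/2) = (7/40, 0.25625, 9/40, 11/32)

D_KL(P||M) = 0.0922 bits
D_KL(Q||M) = 0.0841 bits

JSD(P||Q) = 0.5 × 0.0922 + 0.5 × 0.0841 = 0.0881 bits

Unlike KL divergence, JSD is symmetric and bounded: 0 ≤ JSD ≤ log(2).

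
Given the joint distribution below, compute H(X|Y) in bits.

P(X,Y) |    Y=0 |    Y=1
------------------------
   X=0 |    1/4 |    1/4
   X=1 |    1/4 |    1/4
1.0000 bits

Using the chain rule: H(X|Y) = H(X,Y) - H(Y)

First, compute H(X,Y) = 2.0000 bits

Marginal P(Y) = (1/2, 1/2)
H(Y) = 1.0000 bits

H(X|Y) = H(X,Y) - H(Y) = 2.0000 - 1.0000 = 1.0000 bits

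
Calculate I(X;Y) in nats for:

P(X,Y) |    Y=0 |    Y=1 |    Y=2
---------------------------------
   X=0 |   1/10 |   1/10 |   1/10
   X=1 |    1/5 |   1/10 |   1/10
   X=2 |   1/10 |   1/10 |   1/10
0.0138 nats

Mutual information: I(X;Y) = H(X) + H(Y) - H(X,Y)

Marginals:
P(X) = (3/10, 2/5, 3/10), H(X) = 1.0889 nats
P(Y) = (2/5, 3/10, 3/10), H(Y) = 1.0889 nats

Joint entropy: H(X,Y) = 2.1640 nats

I(X;Y) = 1.0889 + 1.0889 - 2.1640 = 0.0138 nats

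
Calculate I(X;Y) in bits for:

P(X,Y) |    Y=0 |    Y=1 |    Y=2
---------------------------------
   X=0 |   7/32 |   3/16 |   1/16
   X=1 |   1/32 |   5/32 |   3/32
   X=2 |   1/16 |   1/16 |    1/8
0.1418 bits

Mutual information: I(X;Y) = H(X) + H(Y) - H(X,Y)

Marginals:
P(X) = (15/32, 9/32, 1/4), H(X) = 1.5271 bits
P(Y) = (5/16, 13/32, 9/32), H(Y) = 1.5671 bits

Joint entropy: H(X,Y) = 2.9523 bits

I(X;Y) = 1.5271 + 1.5671 - 2.9523 = 0.1418 bits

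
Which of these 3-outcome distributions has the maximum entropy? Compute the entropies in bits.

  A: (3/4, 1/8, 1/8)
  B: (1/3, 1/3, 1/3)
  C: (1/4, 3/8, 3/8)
B

For a discrete distribution over n outcomes, entropy is maximized by the uniform distribution.

Computing entropies:
H(A) = 1.0613 bits
H(B) = 1.5850 bits
H(C) = 1.5613 bits

The uniform distribution (where all probabilities equal 1/3) achieves the maximum entropy of log_2(3) = 1.5850 bits.

Distribution B has the highest entropy.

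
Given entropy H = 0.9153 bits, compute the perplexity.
1.8860

Perplexity is 2^H (or exp(H) for natural log).

H = 0.9153 bits
Perplexity = 2^0.9153 = 1.8860

Interpretation: The model's uncertainty is equivalent to choosing uniformly among 1.9 options.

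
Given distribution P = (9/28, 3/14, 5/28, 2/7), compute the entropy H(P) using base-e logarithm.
1.3605 nats

Shannon entropy is H(X) = -Σ p(x) log p(x).

For P = (9/28, 3/14, 5/28, 2/7):
H = -9/28 × log_e(9/28) -3/14 × log_e(3/14) -5/28 × log_e(5/28) -2/7 × log_e(2/7)
H = 1.3605 nats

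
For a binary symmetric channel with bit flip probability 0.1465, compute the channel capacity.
0.3990 bits

For a binary symmetric channel (BSC) with error probability p:
Capacity C = 1 - H(p) bits per symbol

where H(p) = -p log₂(p) - (1-p) log₂(1-p) is the binary entropy function.

H(0.1465) = 0.6010 bits
C = 1 - 0.6010 = 0.3990 bits per symbol

This means we can reliably transmit up to 0.3990 bits of information per channel use.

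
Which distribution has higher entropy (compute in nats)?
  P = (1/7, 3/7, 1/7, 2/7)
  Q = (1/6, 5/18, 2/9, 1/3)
Q

Computing entropies in nats:
H(P) = 1.2770
H(Q) = 1.3549

Distribution Q has higher entropy.

Intuition: The distribution closer to uniform (more spread out) has higher entropy.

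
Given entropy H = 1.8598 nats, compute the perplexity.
6.4225

Perplexity is e^H (or exp(H) for natural log).

H = 1.8598 nats
Perplexity = e^1.8598 = 6.4225

Interpretation: The model's uncertainty is equivalent to choosing uniformly among 6.4 options.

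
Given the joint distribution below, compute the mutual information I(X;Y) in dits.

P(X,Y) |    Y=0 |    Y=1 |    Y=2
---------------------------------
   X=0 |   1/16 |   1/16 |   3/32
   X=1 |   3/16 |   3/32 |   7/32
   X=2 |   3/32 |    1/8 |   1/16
0.0155 dits

Mutual information: I(X;Y) = H(X) + H(Y) - H(X,Y)

Marginals:
P(X) = (7/32, 1/2, 9/32), H(X) = 0.4498 dits
P(Y) = (11/32, 9/32, 3/8), H(Y) = 0.4741 dits

Joint entropy: H(X,Y) = 0.9085 dits

I(X;Y) = 0.4498 + 0.4741 - 0.9085 = 0.0155 dits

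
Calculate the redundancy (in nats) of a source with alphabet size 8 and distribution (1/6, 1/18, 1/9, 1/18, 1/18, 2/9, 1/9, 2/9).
0.1423 nats

Redundancy measures how far a source is from maximum entropy:
R = H_max - H(X)

Maximum entropy for 8 symbols: H_max = log_e(8) = 2.0794 nats
Actual entropy: H(X) = 1.9371 nats
Redundancy: R = 2.0794 - 1.9371 = 0.1423 nats

This redundancy represents potential for compression: the source could be compressed by 0.1423 nats per symbol.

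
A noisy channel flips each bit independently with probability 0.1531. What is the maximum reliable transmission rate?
0.3825 bits

For a binary symmetric channel (BSC) with error probability p:
Capacity C = 1 - H(p) bits per symbol

where H(p) = -p log₂(p) - (1-p) log₂(1-p) is the binary entropy function.

H(0.1531) = 0.6175 bits
C = 1 - 0.6175 = 0.3825 bits per symbol

This means we can reliably transmit up to 0.3825 bits of information per channel use.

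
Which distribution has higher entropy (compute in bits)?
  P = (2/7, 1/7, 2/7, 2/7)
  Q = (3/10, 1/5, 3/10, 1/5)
Q

Computing entropies in bits:
H(P) = 1.9502
H(Q) = 1.9710

Distribution Q has higher entropy.

Intuition: The distribution closer to uniform (more spread out) has higher entropy.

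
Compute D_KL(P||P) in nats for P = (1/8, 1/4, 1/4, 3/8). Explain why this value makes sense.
0.0000 nats

KL divergence satisfies the Gibbs inequality: D_KL(P||Q) ≥ 0 for all distributions P, Q.

D_KL(P||Q) = Σ p(x) log(p(x)/q(x))
Each term is p(x) × log_e(p(x)/p(x)) = p(x) × log_e(1) = 0, so the sum is 0.
D_KL(P||Q) = 0.0000 nats

When P = Q, the KL divergence is exactly 0, as there is no 'divergence' between identical distributions.

This non-negativity is a fundamental property: relative entropy cannot be negative because it measures how different Q is from P.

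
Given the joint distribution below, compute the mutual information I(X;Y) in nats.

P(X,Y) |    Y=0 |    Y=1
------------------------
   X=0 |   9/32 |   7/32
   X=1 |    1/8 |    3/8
0.0516 nats

Mutual information: I(X;Y) = H(X) + H(Y) - H(X,Y)

Marginals:
P(X) = (1/2, 1/2), H(X) = 0.6931 nats
P(Y) = (13/32, 19/32), H(Y) = 0.6755 nats

Joint entropy: H(X,Y) = 1.3170 nats

I(X;Y) = 0.6931 + 0.6755 - 1.3170 = 0.0516 nats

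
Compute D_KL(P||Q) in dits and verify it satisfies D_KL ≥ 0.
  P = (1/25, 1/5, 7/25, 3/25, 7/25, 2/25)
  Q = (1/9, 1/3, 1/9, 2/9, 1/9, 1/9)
0.1191 dits

KL divergence satisfies the Gibbs inequality: D_KL(P||Q) ≥ 0 for all distributions P, Q.

D_KL(P||Q) = Σ p(x) log(p(x)/q(x))
Term by term:
  x=0: 1/25 × log_10[(1/25)/(1/9)] = -0.0177
  x=1: 1/5 × log_10[(1/5)/(1/3)] = -0.0444
  x=2: 7/25 × log_10[(7/25)/(1/9)] = 0.1124
  x=3: 3/25 × log_10[(3/25)/(2/9)] = -0.0321
  x=4: 7/25 × log_10[(7/25)/(1/9)] = 0.1124
  x=5: 2/25 × log_10[(2/25)/(1/9)] = -0.0114
D_KL(P||Q) = 0.1191 dits

D_KL(P||Q) = 0.1191 ≥ 0 ✓

This non-negativity is a fundamental property: relative entropy cannot be negative because it measures how different Q is from P.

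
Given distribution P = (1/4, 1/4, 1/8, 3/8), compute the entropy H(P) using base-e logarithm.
1.3209 nats

Shannon entropy is H(X) = -Σ p(x) log p(x).

For P = (1/4, 1/4, 1/8, 3/8):
H = -1/4 × log_e(1/4) -1/4 × log_e(1/4) -1/8 × log_e(1/8) -3/8 × log_e(3/8)
H = 1.3209 nats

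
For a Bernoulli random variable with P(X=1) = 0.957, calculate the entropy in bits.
0.2559 bits

The binary entropy function is:
H(p) = -p log(p) - (1-p) log(1-p)

H(0.957) = -0.957 × log_2(0.957) - 0.043 × log_2(0.043)
H(0.957) = 0.2559 bits

Note: Binary entropy is maximized at p=0.5 (H=1 bit) and minimized at p=0 or p=1 (H=0).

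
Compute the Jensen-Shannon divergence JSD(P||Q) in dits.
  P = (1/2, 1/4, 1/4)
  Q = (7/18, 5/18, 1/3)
0.0030 dits

Jensen-Shannon divergence is:
JSD(P||Q) = 0.5 × D_KL(P||M) + 0.5 × D_KL(Q||M)
where M = 0.5 × (P + Q) is the mixture distribution.

M = 0.5 × (1/2, 1/4, 1/4) + 0.5 × (7/18, 5/18, 1/3) = (4/9, 0.263889, 7/24)

D_KL(P||M) = 0.0030 dits
D_KL(Q||M) = 0.0030 dits

JSD(P||Q) = 0.5 × 0.0030 + 0.5 × 0.0030 = 0.0030 dits

Unlike KL divergence, JSD is symmetric and bounded: 0 ≤ JSD ≤ log(2).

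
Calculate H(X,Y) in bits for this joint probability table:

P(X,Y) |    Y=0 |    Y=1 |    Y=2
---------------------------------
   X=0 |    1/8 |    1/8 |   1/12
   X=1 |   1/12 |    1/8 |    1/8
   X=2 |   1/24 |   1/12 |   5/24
3.0587 bits

Joint entropy is H(X,Y) = -Σ_{x,y} p(x,y) log p(x,y).

Summing over all non-zero entries:
H(X,Y) = -[1/8·log_2(1/8) + 1/8·log_2(1/8) + 1/12·log_2(1/12) + 1/12·log_2(1/12) + 1/8·log_2(1/8) + 1/8·log_2(1/8) + 1/24·log_2(1/24) + 1/12·log_2(1/12) + 5/24·log_2(5/24)]
H(X,Y) = 3.0587 bits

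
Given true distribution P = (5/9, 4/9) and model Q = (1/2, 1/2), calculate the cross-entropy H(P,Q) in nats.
0.6931 nats

Cross-entropy: H(P,Q) = -Σ p(x) log q(x)

Alternatively: H(P,Q) = H(P) + D_KL(P||Q)
H(P) = 0.6870 nats
D_KL(P||Q) = 0.0062 nats

H(P,Q) = 0.6870 + 0.0062 = 0.6931 nats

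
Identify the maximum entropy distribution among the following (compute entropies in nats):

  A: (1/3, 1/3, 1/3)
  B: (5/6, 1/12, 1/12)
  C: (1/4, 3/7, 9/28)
A

For a discrete distribution over n outcomes, entropy is maximized by the uniform distribution.

Computing entropies:
H(A) = 1.0986 nats
H(B) = 0.5661 nats
H(C) = 1.0745 nats

The uniform distribution (where all probabilities equal 1/3) achieves the maximum entropy of log_e(3) = 1.0986 nats.

Distribution A has the highest entropy.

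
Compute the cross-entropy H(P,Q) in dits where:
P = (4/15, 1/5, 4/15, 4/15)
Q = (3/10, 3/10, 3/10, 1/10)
0.6501 dits

Cross-entropy: H(P,Q) = -Σ p(x) log q(x)

Alternatively: H(P,Q) = H(P) + D_KL(P||Q)
H(P) = 0.5990 dits
D_KL(P||Q) = 0.0511 dits

H(P,Q) = 0.5990 + 0.0511 = 0.6501 dits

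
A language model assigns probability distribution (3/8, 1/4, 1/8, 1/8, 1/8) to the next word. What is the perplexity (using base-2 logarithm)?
4.4557

Perplexity is 2^H (or exp(H) for natural log).

First, H = -Σ p log p = 2.1556 bits
Perplexity = 2^2.1556 = 4.4557

Interpretation: The model's uncertainty is equivalent to choosing uniformly among 4.5 options.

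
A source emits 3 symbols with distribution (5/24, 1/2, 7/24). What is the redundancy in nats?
0.0659 nats

Redundancy measures how far a source is from maximum entropy:
R = H_max - H(X)

Maximum entropy for 3 symbols: H_max = log_e(3) = 1.0986 nats
Actual entropy: H(X) = 1.0327 nats
Redundancy: R = 1.0986 - 1.0327 = 0.0659 nats

This redundancy represents potential for compression: the source could be compressed by 0.0659 nats per symbol.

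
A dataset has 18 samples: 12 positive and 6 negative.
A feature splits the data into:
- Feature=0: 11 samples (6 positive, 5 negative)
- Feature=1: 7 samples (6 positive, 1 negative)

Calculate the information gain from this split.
0.0807 bits

Information Gain = H(Y) - H(Y|Feature)

Before split:
P(positive) = 12/18 = 0.6667
H(Y) = 0.9183 bits

After split:
Feature=0: H = 0.9940 bits (weight = 11/18)
Feature=1: H = 0.5917 bits (weight = 7/18)
H(Y|Feature) = (11/18)×0.9940 + (7/18)×0.5917 = 0.8376 bits

Information Gain = 0.9183 - 0.8376 = 0.0807 bits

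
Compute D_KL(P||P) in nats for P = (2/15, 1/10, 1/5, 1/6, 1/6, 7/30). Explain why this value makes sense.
0.0000 nats

KL divergence satisfies the Gibbs inequality: D_KL(P||Q) ≥ 0 for all distributions P, Q.

D_KL(P||Q) = Σ p(x) log(p(x)/q(x))
Each term is p(x) × log_e(p(x)/p(x)) = p(x) × log_e(1) = 0, so the sum is 0.
D_KL(P||Q) = 0.0000 nats

When P = Q, the KL divergence is exactly 0, as there is no 'divergence' between identical distributions.

This non-negativity is a fundamental property: relative entropy cannot be negative because it measures how different Q is from P.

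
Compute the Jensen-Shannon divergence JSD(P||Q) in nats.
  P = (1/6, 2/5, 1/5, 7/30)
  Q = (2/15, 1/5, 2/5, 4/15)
0.0355 nats

Jensen-Shannon divergence is:
JSD(P||Q) = 0.5 × D_KL(P||M) + 0.5 × D_KL(Q||M)
where M = 0.5 × (P + Q) is the mixture distribution.

M = 0.5 × (1/6, 2/5, 1/5, 7/30) + 0.5 × (2/15, 1/5, 2/5, 4/15) = (3/20, 3/10, 3/10, 1/4)

D_KL(P||M) = 0.0354 nats
D_KL(Q||M) = 0.0355 nats

JSD(P||Q) = 0.5 × 0.0354 + 0.5 × 0.0355 = 0.0355 nats

Unlike KL divergence, JSD is symmetric and bounded: 0 ≤ JSD ≤ log(2).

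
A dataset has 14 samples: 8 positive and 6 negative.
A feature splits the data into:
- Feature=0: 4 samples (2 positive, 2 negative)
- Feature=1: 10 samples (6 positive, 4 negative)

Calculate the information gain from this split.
0.0060 bits

Information Gain = H(Y) - H(Y|Feature)

Before split:
P(positive) = 8/14 = 0.5714
H(Y) = 0.9852 bits

After split:
Feature=0: H = 1.0000 bits (weight = 4/14)
Feature=1: H = 0.9710 bits (weight = 10/14)
H(Y|Feature) = (4/14)×1.0000 + (10/14)×0.9710 = 0.9793 bits

Information Gain = 0.9852 - 0.9793 = 0.0060 bits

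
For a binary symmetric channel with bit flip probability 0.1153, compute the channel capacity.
0.4843 bits

For a binary symmetric channel (BSC) with error probability p:
Capacity C = 1 - H(p) bits per symbol

where H(p) = -p log₂(p) - (1-p) log₂(1-p) is the binary entropy function.

H(0.1153) = 0.5157 bits
C = 1 - 0.5157 = 0.4843 bits per symbol

This means we can reliably transmit up to 0.4843 bits of information per channel use.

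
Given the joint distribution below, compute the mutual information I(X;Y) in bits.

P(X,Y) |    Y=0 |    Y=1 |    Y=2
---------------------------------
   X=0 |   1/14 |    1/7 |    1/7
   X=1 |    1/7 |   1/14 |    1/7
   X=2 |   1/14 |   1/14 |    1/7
0.0410 bits

Mutual information: I(X;Y) = H(X) + H(Y) - H(X,Y)

Marginals:
P(X) = (5/14, 5/14, 2/7), H(X) = 1.5774 bits
P(Y) = (2/7, 2/7, 3/7), H(Y) = 1.5567 bits

Joint entropy: H(X,Y) = 3.0931 bits

I(X;Y) = 1.5774 + 1.5567 - 3.0931 = 0.0410 bits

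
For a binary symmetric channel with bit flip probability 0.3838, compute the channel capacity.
0.0393 bits

For a binary symmetric channel (BSC) with error probability p:
Capacity C = 1 - H(p) bits per symbol

where H(p) = -p log₂(p) - (1-p) log₂(1-p) is the binary entropy function.

H(0.3838) = 0.9607 bits
C = 1 - 0.9607 = 0.0393 bits per symbol

This means we can reliably transmit up to 0.0393 bits of information per channel use.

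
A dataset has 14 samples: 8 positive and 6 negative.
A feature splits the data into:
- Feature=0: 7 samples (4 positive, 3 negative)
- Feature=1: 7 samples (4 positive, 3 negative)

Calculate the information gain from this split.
0.0000 bits

Information Gain = H(Y) - H(Y|Feature)

Before split:
P(positive) = 8/14 = 0.5714
H(Y) = 0.9852 bits

After split:
Feature=0: H = 0.9852 bits (weight = 7/14)
Feature=1: H = 0.9852 bits (weight = 7/14)
H(Y|Feature) = (7/14)×0.9852 + (7/14)×0.9852 = 0.9852 bits

Information Gain = 0.9852 - 0.9852 = 0.0000 bits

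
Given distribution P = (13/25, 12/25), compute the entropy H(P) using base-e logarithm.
0.6923 nats

Shannon entropy is H(X) = -Σ p(x) log p(x).

For P = (13/25, 12/25):
H = -13/25 × log_e(13/25) -12/25 × log_e(12/25)
H = 0.6923 nats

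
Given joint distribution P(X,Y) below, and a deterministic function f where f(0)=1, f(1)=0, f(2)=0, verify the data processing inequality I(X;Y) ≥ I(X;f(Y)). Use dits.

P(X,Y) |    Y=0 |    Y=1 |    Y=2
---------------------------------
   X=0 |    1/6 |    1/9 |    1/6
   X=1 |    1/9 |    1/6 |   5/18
I(X;Y) = 0.0083, I(X;f(Y)) = 0.0082, inequality holds: 0.0083 ≥ 0.0082

Data Processing Inequality: For any Markov chain X → Y → Z, we have I(X;Y) ≥ I(X;Z).

Here Z = f(Y) is a deterministic function of Y, forming X → Y → Z.

Original I(X;Y) = 0.0083 dits

After applying f:
P(X,Z) where Z=f(Y):
- P(X,Z=0) = P(X,Y=1) + P(X,Y=2)
- P(X,Z=1) = P(X,Y=0)

I(X;Z) = I(X;f(Y)) = 0.0082 dits

Verification: 0.0083 ≥ 0.0082 ✓

Information cannot be created by processing; the function f can only lose information about X.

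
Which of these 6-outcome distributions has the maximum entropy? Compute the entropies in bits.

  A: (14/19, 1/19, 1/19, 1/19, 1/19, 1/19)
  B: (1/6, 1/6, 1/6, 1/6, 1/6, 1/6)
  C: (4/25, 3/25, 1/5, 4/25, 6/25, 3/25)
B

For a discrete distribution over n outcomes, entropy is maximized by the uniform distribution.

Computing entropies:
H(A) = 1.4425 bits
H(B) = 2.5850 bits
H(C) = 2.5387 bits

The uniform distribution (where all probabilities equal 1/6) achieves the maximum entropy of log_2(6) = 2.5850 bits.

Distribution B has the highest entropy.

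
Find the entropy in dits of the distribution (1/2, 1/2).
0.3010 dits

Shannon entropy is H(X) = -Σ p(x) log p(x).

For P = (1/2, 1/2):
H = -1/2 × log_10(1/2) -1/2 × log_10(1/2)
H = 0.3010 dits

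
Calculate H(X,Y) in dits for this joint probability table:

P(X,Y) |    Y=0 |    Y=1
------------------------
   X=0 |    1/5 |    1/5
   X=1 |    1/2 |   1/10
0.5301 dits

Joint entropy is H(X,Y) = -Σ_{x,y} p(x,y) log p(x,y).

Summing over all non-zero entries:
H(X,Y) = -[1/5·log_10(1/5) + 1/5·log_10(1/5) + 1/2·log_10(1/2) + 1/10·log_10(1/10)]
H(X,Y) = 0.5301 dits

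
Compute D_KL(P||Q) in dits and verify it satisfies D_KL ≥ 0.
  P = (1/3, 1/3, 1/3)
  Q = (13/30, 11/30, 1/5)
0.0222 dits

KL divergence satisfies the Gibbs inequality: D_KL(P||Q) ≥ 0 for all distributions P, Q.

D_KL(P||Q) = Σ p(x) log(p(x)/q(x))
Term by term:
  x=0: 1/3 × log_10[(1/3)/(13/30)] = -0.0380
  x=1: 1/3 × log_10[(1/3)/(11/30)] = -0.0138
  x=2: 1/3 × log_10[(1/3)/(1/5)] = 0.0739
D_KL(P||Q) = 0.0222 dits

D_KL(P||Q) = 0.0222 ≥ 0 ✓

This non-negativity is a fundamental property: relative entropy cannot be negative because it measures how different Q is from P.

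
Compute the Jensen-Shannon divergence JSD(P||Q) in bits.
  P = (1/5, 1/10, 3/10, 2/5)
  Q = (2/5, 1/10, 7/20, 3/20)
0.0684 bits

Jensen-Shannon divergence is:
JSD(P||Q) = 0.5 × D_KL(P||M) + 0.5 × D_KL(Q||M)
where M = 0.5 × (P + Q) is the mixture distribution.

M = 0.5 × (1/5, 1/10, 3/10, 2/5) + 0.5 × (2/5, 1/10, 7/20, 3/20) = (3/10, 1/10, 13/40, 11/40)

D_KL(P||M) = 0.0646 bits
D_KL(Q||M) = 0.0723 bits

JSD(P||Q) = 0.5 × 0.0646 + 0.5 × 0.0723 = 0.0684 bits

Unlike KL divergence, JSD is symmetric and bounded: 0 ≤ JSD ≤ log(2).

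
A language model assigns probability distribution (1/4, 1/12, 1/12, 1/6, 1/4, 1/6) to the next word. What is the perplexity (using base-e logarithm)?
5.4989

Perplexity is e^H (or exp(H) for natural log).

First, H = -Σ p log p = 1.7046 nats
Perplexity = e^1.7046 = 5.4989

Interpretation: The model's uncertainty is equivalent to choosing uniformly among 5.5 options.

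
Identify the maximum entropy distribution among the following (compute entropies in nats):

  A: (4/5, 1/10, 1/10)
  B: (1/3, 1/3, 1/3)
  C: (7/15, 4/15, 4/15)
B

For a discrete distribution over n outcomes, entropy is maximized by the uniform distribution.

Computing entropies:
H(A) = 0.6390 nats
H(B) = 1.0986 nats
H(C) = 1.0606 nats

The uniform distribution (where all probabilities equal 1/3) achieves the maximum entropy of log_e(3) = 1.0986 nats.

Distribution B has the highest entropy.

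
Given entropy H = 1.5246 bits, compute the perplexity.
2.8771

Perplexity is 2^H (or exp(H) for natural log).

H = 1.5246 bits
Perplexity = 2^1.5246 = 2.8771

Interpretation: The model's uncertainty is equivalent to choosing uniformly among 2.9 options.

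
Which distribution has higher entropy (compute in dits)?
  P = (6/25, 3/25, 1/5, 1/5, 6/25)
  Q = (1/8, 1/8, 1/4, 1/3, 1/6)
P

Computing entropies in dits:
H(P) = 0.6876
H(Q) = 0.6650

Distribution P has higher entropy.

Intuition: The distribution closer to uniform (more spread out) has higher entropy.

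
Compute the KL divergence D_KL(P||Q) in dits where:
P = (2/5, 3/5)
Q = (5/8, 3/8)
0.0449 dits

KL divergence: D_KL(P||Q) = Σ p(x) log(p(x)/q(x))

Computing term by term:
  x=0: 2/5 × log_10[(2/5)/(5/8)] = 2/5 × -0.1938 = -0.0775
  x=1: 3/5 × log_10[(3/5)/(3/8)] = 3/5 × 0.2041 = 0.1225

D_KL(P||Q) = 0.0449 dits

Note: KL divergence is always non-negative and equals 0 iff P = Q.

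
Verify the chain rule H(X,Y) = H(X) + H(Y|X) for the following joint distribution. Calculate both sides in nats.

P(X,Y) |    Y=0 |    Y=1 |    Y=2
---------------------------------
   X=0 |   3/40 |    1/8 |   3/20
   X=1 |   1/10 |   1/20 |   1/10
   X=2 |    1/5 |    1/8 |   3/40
H(X,Y) = 2.1252, H(X) = 1.0805, H(Y|X) = 1.0446 (all in nats)

Chain rule: H(X,Y) = H(X) + H(Y|X)

Left side — joint entropy directly:
H(X,Y) = -Σ p(x,y) log p(x,y) = 2.1252 nats

Right side — compute H(Y|X) from the conditional distributions:
P(X) = (7/20, 1/4, 2/5), so H(X) = 1.0805 nats
H(Y|X) = Σ_x P(X=x) · H(Y|X=x):
  P(Y|X=0) = (3/14, 5/14, 3/7), H(Y|X=0) = 1.0609, weight P(X=0) = 7/20
  P(Y|X=1) = (2/5, 1/5, 2/5), H(Y|X=1) = 1.0549, weight P(X=1) = 1/4
  P(Y|X=2) = (1/2, 5/16, 3/16), H(Y|X=2) = 1.0239, weight P(X=2) = 2/5
H(Y|X) = 1.0446 nats

H(X) + H(Y|X) = 1.0805 + 1.0446 = 2.1252 nats

Both sides equal 2.1252 nats. ✓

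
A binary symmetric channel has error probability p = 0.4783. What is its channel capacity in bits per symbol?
0.0014 bits

For a binary symmetric channel (BSC) with error probability p:
Capacity C = 1 - H(p) bits per symbol

where H(p) = -p log₂(p) - (1-p) log₂(1-p) is the binary entropy function.

H(0.4783) = 0.9986 bits
C = 1 - 0.9986 = 0.0014 bits per symbol

This means we can reliably transmit up to 0.0014 bits of information per channel use.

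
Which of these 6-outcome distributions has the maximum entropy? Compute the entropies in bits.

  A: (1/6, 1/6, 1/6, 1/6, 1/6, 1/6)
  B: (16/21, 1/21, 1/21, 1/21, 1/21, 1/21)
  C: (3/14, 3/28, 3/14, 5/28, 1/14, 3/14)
A

For a discrete distribution over n outcomes, entropy is maximized by the uniform distribution.

Computing entropies:
H(A) = 2.5850 bits
H(B) = 1.3447 bits
H(C) = 2.4897 bits

The uniform distribution (where all probabilities equal 1/6) achieves the maximum entropy of log_2(6) = 2.5850 bits.

Distribution A has the highest entropy.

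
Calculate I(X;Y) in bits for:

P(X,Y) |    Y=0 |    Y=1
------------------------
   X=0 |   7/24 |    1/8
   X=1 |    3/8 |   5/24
0.0026 bits

Mutual information: I(X;Y) = H(X) + H(Y) - H(X,Y)

Marginals:
P(X) = (5/12, 7/12), H(X) = 0.9799 bits
P(Y) = (2/3, 1/3), H(Y) = 0.9183 bits

Joint entropy: H(X,Y) = 1.8956 bits

I(X;Y) = 0.9799 + 0.9183 - 1.8956 = 0.0026 bits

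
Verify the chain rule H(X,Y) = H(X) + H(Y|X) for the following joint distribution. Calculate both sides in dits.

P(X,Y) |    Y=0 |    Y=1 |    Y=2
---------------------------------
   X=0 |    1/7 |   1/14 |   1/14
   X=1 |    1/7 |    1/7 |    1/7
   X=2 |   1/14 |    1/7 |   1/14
H(X,Y) = 0.9311, H(X) = 0.4686, H(Y|X) = 0.4625 (all in dits)

Chain rule: H(X,Y) = H(X) + H(Y|X)

Left side — joint entropy directly:
H(X,Y) = -Σ p(x,y) log p(x,y) = 0.9311 dits

Right side — compute H(Y|X) from the conditional distributions:
P(X) = (2/7, 3/7, 2/7), so H(X) = 0.4686 dits
H(Y|X) = Σ_x P(X=x) · H(Y|X=x):
  P(Y|X=0) = (1/2, 1/4, 1/4), H(Y|X=0) = 0.4515, weight P(X=0) = 2/7
  P(Y|X=1) = (1/3, 1/3, 1/3), H(Y|X=1) = 0.4771, weight P(X=1) = 3/7
  P(Y|X=2) = (1/4, 1/2, 1/4), H(Y|X=2) = 0.4515, weight P(X=2) = 2/7
H(Y|X) = 0.4625 dits

H(X) + H(Y|X) = 0.4686 + 0.4625 = 0.9311 dits

Both sides equal 0.9311 dits. ✓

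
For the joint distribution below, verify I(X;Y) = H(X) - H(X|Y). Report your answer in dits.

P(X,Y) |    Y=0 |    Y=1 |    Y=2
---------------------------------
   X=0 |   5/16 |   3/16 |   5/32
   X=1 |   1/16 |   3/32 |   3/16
I(X;Y) = 0.0255 dits

Mutual information has multiple equivalent forms:
- I(X;Y) = H(X) - H(X|Y)
- I(X;Y) = H(Y) - H(Y|X)
- I(X;Y) = H(X) + H(Y) - H(X,Y)

Computing all quantities:
H(X) = 0.2795, H(Y) = 0.4741, H(X,Y) = 0.7281
H(X|Y) = 0.2540, H(Y|X) = 0.4486

Verification:
H(X) - H(X|Y) = 0.2795 - 0.2540 = 0.0255
H(Y) - H(Y|X) = 0.4741 - 0.4486 = 0.0255
H(X) + H(Y) - H(X,Y) = 0.2795 + 0.4741 - 0.7281 = 0.0255

All forms give I(X;Y) = 0.0255 dits. ✓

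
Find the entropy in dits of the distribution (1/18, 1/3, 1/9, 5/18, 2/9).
0.6345 dits

Shannon entropy is H(X) = -Σ p(x) log p(x).

For P = (1/18, 1/3, 1/9, 5/18, 2/9):
H = -1/18 × log_10(1/18) -1/3 × log_10(1/3) -1/9 × log_10(1/9) -5/18 × log_10(5/18) -2/9 × log_10(2/9)
H = 0.6345 dits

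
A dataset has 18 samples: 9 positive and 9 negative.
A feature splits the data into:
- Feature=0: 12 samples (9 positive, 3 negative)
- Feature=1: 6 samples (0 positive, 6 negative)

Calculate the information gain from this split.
0.4591 bits

Information Gain = H(Y) - H(Y|Feature)

Before split:
P(positive) = 9/18 = 0.5000
H(Y) = 1.0000 bits

After split:
Feature=0: H = 0.8113 bits (weight = 12/18)
Feature=1: H = 0.0000 bits (weight = 6/18)
H(Y|Feature) = (12/18)×0.8113 + (6/18)×0.0000 = 0.5409 bits

Information Gain = 1.0000 - 0.5409 = 0.4591 bits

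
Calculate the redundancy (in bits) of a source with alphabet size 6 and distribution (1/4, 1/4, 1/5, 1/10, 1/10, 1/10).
0.1240 bits

Redundancy measures how far a source is from maximum entropy:
R = H_max - H(X)

Maximum entropy for 6 symbols: H_max = log_2(6) = 2.5850 bits
Actual entropy: H(X) = 2.4610 bits
Redundancy: R = 2.5850 - 2.4610 = 0.1240 bits

This redundancy represents potential for compression: the source could be compressed by 0.1240 bits per symbol.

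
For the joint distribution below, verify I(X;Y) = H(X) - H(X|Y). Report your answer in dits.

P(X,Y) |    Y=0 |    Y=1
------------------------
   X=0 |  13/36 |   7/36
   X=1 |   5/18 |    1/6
I(X;Y) = 0.0001 dits

Mutual information has multiple equivalent forms:
- I(X;Y) = H(X) - H(X|Y)
- I(X;Y) = H(Y) - H(Y|X)
- I(X;Y) = H(X) + H(Y) - H(X,Y)

Computing all quantities:
H(X) = 0.2983, H(Y) = 0.2841, H(X,Y) = 0.5823
H(X|Y) = 0.2982, H(Y|X) = 0.2839

Verification:
H(X) - H(X|Y) = 0.2983 - 0.2982 = 0.0001
H(Y) - H(Y|X) = 0.2841 - 0.2839 = 0.0001
H(X) + H(Y) - H(X,Y) = 0.2983 + 0.2841 - 0.5823 = 0.0001

All forms give I(X;Y) = 0.0001 dits. ✓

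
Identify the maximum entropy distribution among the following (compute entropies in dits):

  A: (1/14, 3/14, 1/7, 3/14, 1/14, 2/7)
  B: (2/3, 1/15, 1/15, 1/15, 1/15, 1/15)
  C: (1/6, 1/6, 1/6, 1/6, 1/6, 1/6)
C

For a discrete distribution over n outcomes, entropy is maximized by the uniform distribution.

Computing entropies:
H(A) = 0.7266 dits
H(B) = 0.5094 dits
H(C) = 0.7782 dits

The uniform distribution (where all probabilities equal 1/6) achieves the maximum entropy of log_10(6) = 0.7782 dits.

Distribution C has the highest entropy.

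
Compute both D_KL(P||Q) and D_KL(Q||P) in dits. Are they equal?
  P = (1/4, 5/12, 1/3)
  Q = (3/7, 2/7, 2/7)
D_KL(P||Q) = 0.0321, D_KL(Q||P) = 0.0344

KL divergence is not symmetric: D_KL(P||Q) ≠ D_KL(Q||P) in general.

D_KL(P||Q) = 0.0321 dits
D_KL(Q||P) = 0.0344 dits

No, they are not equal!

This asymmetry is why KL divergence is not a true distance metric.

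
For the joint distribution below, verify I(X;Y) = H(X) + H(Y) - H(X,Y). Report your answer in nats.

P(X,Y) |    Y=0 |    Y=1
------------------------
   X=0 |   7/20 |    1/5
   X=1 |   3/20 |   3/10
I(X;Y) = 0.0462 nats

Mutual information has multiple equivalent forms:
- I(X;Y) = H(X) - H(X|Y)
- I(X;Y) = H(Y) - H(Y|X)
- I(X;Y) = H(X) + H(Y) - H(X,Y)

Computing all quantities:
H(X) = 0.6881, H(Y) = 0.6931, H(X,Y) = 1.3351
H(X|Y) = 0.6419, H(Y|X) = 0.6469

Verification:
H(X) - H(X|Y) = 0.6881 - 0.6419 = 0.0462
H(Y) - H(Y|X) = 0.6931 - 0.6469 = 0.0462
H(X) + H(Y) - H(X,Y) = 0.6881 + 0.6931 - 1.3351 = 0.0462

All forms give I(X;Y) = 0.0462 nats. ✓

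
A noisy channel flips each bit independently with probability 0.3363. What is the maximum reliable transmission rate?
0.0788 bits

For a binary symmetric channel (BSC) with error probability p:
Capacity C = 1 - H(p) bits per symbol

where H(p) = -p log₂(p) - (1-p) log₂(1-p) is the binary entropy function.

H(0.3363) = 0.9212 bits
C = 1 - 0.9212 = 0.0788 bits per symbol

This means we can reliably transmit up to 0.0788 bits of information per channel use.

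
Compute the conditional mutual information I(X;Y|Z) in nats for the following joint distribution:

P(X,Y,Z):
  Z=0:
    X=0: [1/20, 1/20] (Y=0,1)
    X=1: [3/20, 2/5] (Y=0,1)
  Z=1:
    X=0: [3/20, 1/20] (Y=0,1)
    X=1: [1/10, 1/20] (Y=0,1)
0.0111 nats

Conditional mutual information: I(X;Y|Z) = H(X|Z) + H(Y|Z) - H(X,Y|Z)

H(Z) = 0.6474
H(X,Z) = 1.1655 → H(X|Z) = 0.5181
H(Y,Z) = 1.2580 → H(Y|Z) = 0.6106
H(X,Y,Z) = 1.7651 → H(X,Y|Z) = 1.1176

I(X;Y|Z) = 0.5181 + 0.6106 - 1.1176 = 0.0111 nats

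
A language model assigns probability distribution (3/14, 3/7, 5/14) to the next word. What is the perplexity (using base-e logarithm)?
2.8891

Perplexity is e^H (or exp(H) for natural log).

First, H = -Σ p log p = 1.0609 nats
Perplexity = e^1.0609 = 2.8891

Interpretation: The model's uncertainty is equivalent to choosing uniformly among 2.9 options.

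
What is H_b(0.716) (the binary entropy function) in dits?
0.2591 dits

The binary entropy function is:
H(p) = -p log(p) - (1-p) log(1-p)

H(0.716) = -0.716 × log_10(0.716) - 0.284 × log_10(0.284)
H(0.716) = 0.2591 dits

Note: Binary entropy is maximized at p=0.5 (H=1 bit) and minimized at p=0 or p=1 (H=0).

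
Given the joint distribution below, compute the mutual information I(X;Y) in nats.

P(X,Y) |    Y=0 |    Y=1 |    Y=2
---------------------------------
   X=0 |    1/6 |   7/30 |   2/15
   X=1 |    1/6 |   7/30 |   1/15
0.0091 nats

Mutual information: I(X;Y) = H(X) + H(Y) - H(X,Y)

Marginals:
P(X) = (8/15, 7/15), H(X) = 0.6909 nats
P(Y) = (1/3, 7/15, 1/5), H(Y) = 1.0438 nats

Joint entropy: H(X,Y) = 1.7256 nats

I(X;Y) = 0.6909 + 1.0438 - 1.7256 = 0.0091 nats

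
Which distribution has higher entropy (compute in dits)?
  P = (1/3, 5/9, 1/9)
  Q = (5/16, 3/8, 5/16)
Q

Computing entropies in dits:
H(P) = 0.4069
H(Q) = 0.4755

Distribution Q has higher entropy.

Intuition: The distribution closer to uniform (more spread out) has higher entropy.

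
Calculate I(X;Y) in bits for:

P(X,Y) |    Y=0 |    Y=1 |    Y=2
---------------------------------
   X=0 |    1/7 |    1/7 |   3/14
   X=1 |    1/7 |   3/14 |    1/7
0.0207 bits

Mutual information: I(X;Y) = H(X) + H(Y) - H(X,Y)

Marginals:
P(X) = (1/2, 1/2), H(X) = 1.0000 bits
P(Y) = (2/7, 5/14, 5/14), H(Y) = 1.5774 bits

Joint entropy: H(X,Y) = 2.5567 bits

I(X;Y) = 1.0000 + 1.5774 - 2.5567 = 0.0207 bits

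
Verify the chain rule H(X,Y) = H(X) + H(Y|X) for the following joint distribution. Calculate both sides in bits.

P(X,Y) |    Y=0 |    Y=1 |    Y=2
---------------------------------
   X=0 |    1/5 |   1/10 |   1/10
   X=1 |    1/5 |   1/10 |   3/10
H(X,Y) = 2.4464, H(X) = 0.9710, H(Y|X) = 1.4755 (all in bits)

Chain rule: H(X,Y) = H(X) + H(Y|X)

Left side — joint entropy directly:
H(X,Y) = -Σ p(x,y) log p(x,y) = 2.4464 bits

Right side — compute H(Y|X) from the conditional distributions:
P(X) = (2/5, 3/5), so H(X) = 0.9710 bits
H(Y|X) = Σ_x P(X=x) · H(Y|X=x):
  P(Y|X=0) = (1/2, 1/4, 1/4), H(Y|X=0) = 1.5000, weight P(X=0) = 2/5
  P(Y|X=1) = (1/3, 1/6, 1/2), H(Y|X=1) = 1.4591, weight P(X=1) = 3/5
H(Y|X) = 1.4755 bits

H(X) + H(Y|X) = 0.9710 + 1.4755 = 2.4464 bits

Both sides equal 2.4464 bits. ✓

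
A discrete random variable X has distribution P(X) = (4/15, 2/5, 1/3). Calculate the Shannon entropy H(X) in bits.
1.5656 bits

Shannon entropy is H(X) = -Σ p(x) log p(x).

For P = (4/15, 2/5, 1/3):
H = -4/15 × log_2(4/15) -2/5 × log_2(2/5) -1/3 × log_2(1/3)
H = 1.5656 bits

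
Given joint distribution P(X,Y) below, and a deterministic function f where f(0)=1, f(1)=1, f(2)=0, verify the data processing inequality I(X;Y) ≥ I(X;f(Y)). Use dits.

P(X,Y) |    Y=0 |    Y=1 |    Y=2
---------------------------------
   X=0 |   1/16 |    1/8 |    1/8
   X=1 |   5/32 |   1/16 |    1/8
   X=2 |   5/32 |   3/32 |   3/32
I(X;Y) = 0.0169, I(X;f(Y)) = 0.0028, inequality holds: 0.0169 ≥ 0.0028

Data Processing Inequality: For any Markov chain X → Y → Z, we have I(X;Y) ≥ I(X;Z).

Here Z = f(Y) is a deterministic function of Y, forming X → Y → Z.

Original I(X;Y) = 0.0169 dits

After applying f:
P(X,Z) where Z=f(Y):
- P(X,Z=0) = P(X,Y=2)
- P(X,Z=1) = P(X,Y=0) + P(X,Y=1)

I(X;Z) = I(X;f(Y)) = 0.0028 dits

Verification: 0.0169 ≥ 0.0028 ✓

Information cannot be created by processing; the function f can only lose information about X.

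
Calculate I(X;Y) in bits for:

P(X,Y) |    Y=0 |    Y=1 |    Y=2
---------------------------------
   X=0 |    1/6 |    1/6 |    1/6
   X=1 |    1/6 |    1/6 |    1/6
0.0000 bits

Mutual information: I(X;Y) = H(X) + H(Y) - H(X,Y)

Marginals:
P(X) = (1/2, 1/2), H(X) = 1.0000 bits
P(Y) = (1/3, 1/3, 1/3), H(Y) = 1.5850 bits

Joint entropy: H(X,Y) = 2.5850 bits

I(X;Y) = 1.0000 + 1.5850 - 2.5850 = 0.0000 bits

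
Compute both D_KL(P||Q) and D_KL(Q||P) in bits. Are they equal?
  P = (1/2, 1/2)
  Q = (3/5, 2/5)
D_KL(P||Q) = 0.0294, D_KL(Q||P) = 0.0290

KL divergence is not symmetric: D_KL(P||Q) ≠ D_KL(Q||P) in general.

D_KL(P||Q) = 0.0294 bits
D_KL(Q||P) = 0.0290 bits

No, they are not equal!

This asymmetry is why KL divergence is not a true distance metric.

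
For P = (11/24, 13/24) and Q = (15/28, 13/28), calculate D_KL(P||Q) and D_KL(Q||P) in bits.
D_KL(P||Q) = 0.0173, D_KL(Q||P) = 0.0173

KL divergence is not symmetric: D_KL(P||Q) ≠ D_KL(Q||P) in general.

D_KL(P||Q) = 0.0173 bits
D_KL(Q||P) = 0.0173 bits

In this case they happen to be equal (to 4 decimal places).

This asymmetry is why KL divergence is not a true distance metric.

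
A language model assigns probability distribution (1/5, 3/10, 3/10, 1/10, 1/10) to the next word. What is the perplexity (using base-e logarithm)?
4.5032

Perplexity is e^H (or exp(H) for natural log).

First, H = -Σ p log p = 1.5048 nats
Perplexity = e^1.5048 = 4.5032

Interpretation: The model's uncertainty is equivalent to choosing uniformly among 4.5 options.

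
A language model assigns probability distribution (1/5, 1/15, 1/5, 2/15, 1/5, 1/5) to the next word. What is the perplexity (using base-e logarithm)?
5.6788

Perplexity is e^H (or exp(H) for natural log).

First, H = -Σ p log p = 1.7367 nats
Perplexity = e^1.7367 = 5.6788

Interpretation: The model's uncertainty is equivalent to choosing uniformly among 5.7 options.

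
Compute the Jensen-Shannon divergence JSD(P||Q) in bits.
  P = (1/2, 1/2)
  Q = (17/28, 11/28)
0.0084 bits

Jensen-Shannon divergence is:
JSD(P||Q) = 0.5 × D_KL(P||M) + 0.5 × D_KL(Q||M)
where M = 0.5 × (P + Q) is the mixture distribution.

M = 0.5 × (1/2, 1/2) + 0.5 × (17/28, 11/28) = (0.553571, 0.446429)

D_KL(P||M) = 0.0083 bits
D_KL(Q||M) = 0.0085 bits

JSD(P||Q) = 0.5 × 0.0083 + 0.5 × 0.0085 = 0.0084 bits

Unlike KL divergence, JSD is symmetric and bounded: 0 ≤ JSD ≤ log(2).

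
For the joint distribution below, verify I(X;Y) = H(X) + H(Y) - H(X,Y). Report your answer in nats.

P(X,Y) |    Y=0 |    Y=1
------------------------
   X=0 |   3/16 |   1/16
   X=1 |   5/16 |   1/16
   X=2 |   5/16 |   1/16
I(X;Y) = 0.0041 nats

Mutual information has multiple equivalent forms:
- I(X;Y) = H(X) - H(X|Y)
- I(X;Y) = H(Y) - H(Y|X)
- I(X;Y) = H(X) + H(Y) - H(X,Y)

Computing all quantities:
H(X) = 1.0822, H(Y) = 0.4826, H(X,Y) = 1.5607
H(X|Y) = 1.0781, H(Y|X) = 0.4785

Verification:
H(X) - H(X|Y) = 1.0822 - 1.0781 = 0.0041
H(Y) - H(Y|X) = 0.4826 - 0.4785 = 0.0041
H(X) + H(Y) - H(X,Y) = 1.0822 + 0.4826 - 1.5607 = 0.0041

All forms give I(X;Y) = 0.0041 nats. ✓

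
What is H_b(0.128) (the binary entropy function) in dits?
0.1661 dits

The binary entropy function is:
H(p) = -p log(p) - (1-p) log(1-p)

H(0.128) = -0.128 × log_10(0.128) - 0.872 × log_10(0.872)
H(0.128) = 0.1661 dits

Note: Binary entropy is maximized at p=0.5 (H=1 bit) and minimized at p=0 or p=1 (H=0).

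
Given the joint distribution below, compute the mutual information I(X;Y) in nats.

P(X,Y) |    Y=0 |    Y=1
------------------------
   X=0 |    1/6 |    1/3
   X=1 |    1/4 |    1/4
0.0144 nats

Mutual information: I(X;Y) = H(X) + H(Y) - H(X,Y)

Marginals:
P(X) = (1/2, 1/2), H(X) = 0.6931 nats
P(Y) = (5/12, 7/12), H(Y) = 0.6792 nats

Joint entropy: H(X,Y) = 1.3580 nats

I(X;Y) = 0.6931 + 0.6792 - 1.3580 = 0.0144 nats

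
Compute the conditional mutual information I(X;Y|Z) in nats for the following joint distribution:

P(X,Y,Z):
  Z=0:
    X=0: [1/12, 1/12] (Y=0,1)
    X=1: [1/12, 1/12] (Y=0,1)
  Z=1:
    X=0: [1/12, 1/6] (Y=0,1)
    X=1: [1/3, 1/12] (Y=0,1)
0.0734 nats

Conditional mutual information: I(X;Y|Z) = H(X|Z) + H(Y|Z) - H(X,Y|Z)

H(Z) = 0.6365
H(X,Z) = 1.3086 → H(X|Z) = 0.6721
H(Y,Z) = 1.3086 → H(Y|Z) = 0.6721
H(X,Y,Z) = 1.9073 → H(X,Y|Z) = 1.2708

I(X;Y|Z) = 0.6721 + 0.6721 - 1.2708 = 0.0734 nats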